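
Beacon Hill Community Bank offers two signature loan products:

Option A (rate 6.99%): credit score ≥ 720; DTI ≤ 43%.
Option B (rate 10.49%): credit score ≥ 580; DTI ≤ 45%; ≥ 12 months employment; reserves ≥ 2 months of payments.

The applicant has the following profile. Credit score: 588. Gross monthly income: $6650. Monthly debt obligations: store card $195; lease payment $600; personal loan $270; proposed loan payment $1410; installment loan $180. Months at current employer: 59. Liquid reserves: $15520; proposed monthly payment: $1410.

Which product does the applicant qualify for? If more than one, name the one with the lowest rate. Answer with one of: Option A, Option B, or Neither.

Option B

Total debts = (195 + 600 + 270 + 1,410 + 180) = 2,655; DTI = 2,655/6,650 = 39.9%.
Reserves = 15,520/1,410 = 11.0 months.
Option A: score 588 < 720; DTI 39.9% ≤ 43% → does not qualify.
Option B: score 588 ≥ 580; DTI 39.9% ≤ 45%; employment 59 ≥ 12 mo; reserves 11.0 ≥ 2 mo → qualifies.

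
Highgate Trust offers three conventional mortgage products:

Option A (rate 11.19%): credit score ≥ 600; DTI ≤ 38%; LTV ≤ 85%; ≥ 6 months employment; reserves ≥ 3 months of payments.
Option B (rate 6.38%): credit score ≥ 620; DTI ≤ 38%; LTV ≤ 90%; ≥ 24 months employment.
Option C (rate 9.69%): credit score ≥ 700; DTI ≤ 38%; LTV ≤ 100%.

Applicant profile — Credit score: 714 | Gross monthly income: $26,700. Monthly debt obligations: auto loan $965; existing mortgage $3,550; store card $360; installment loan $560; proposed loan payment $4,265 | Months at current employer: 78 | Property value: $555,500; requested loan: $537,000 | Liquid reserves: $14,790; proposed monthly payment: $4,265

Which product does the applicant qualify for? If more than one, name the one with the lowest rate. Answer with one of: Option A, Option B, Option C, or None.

Total debts = (965 + 3,550 + 360 + 560 + 4,265) = 9,700; DTI = 9,700/26,700 = 36.3%.
LTV = 537,000/555,500 = 96.7%.
Reserves = 14,790/4,265 = 3.5 months.
Option A: score 714 ≥ 600; DTI 36.3% ≤ 38%; LTV 96.7% > 85%; employment 78 ≥ 6 mo; reserves 3.5 ≥ 3 mo → does not qualify.
Option B: score 714 ≥ 620; DTI 36.3% ≤ 38%; LTV 96.7% > 90%; employment 78 ≥ 24 mo → does not qualify.
Option C: score 714 ≥ 700; DTI 36.3% ≤ 38%; LTV 96.7% ≤ 100% → qualifies.

Option C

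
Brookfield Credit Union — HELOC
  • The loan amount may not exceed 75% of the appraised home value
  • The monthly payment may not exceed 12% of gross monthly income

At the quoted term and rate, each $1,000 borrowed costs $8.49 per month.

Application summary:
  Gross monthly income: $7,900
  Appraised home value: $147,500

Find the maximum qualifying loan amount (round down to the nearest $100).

Payment cap: 12% × $7,900 = $948/month.
At $8.49 per $1,000, that supports 948/8.49 × 1,000 ≈ $111,660 → $111,600.
LTV cap: 75% × $147,500 = $110,625 → $110,600.
Binding constraint: loan-to-value.

$110,600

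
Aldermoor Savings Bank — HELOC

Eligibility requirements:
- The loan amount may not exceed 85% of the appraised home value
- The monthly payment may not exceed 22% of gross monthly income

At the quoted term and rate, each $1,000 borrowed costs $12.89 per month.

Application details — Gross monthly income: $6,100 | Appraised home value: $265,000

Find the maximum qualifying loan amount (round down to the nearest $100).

Payment cap: 22% × $6,100 = $1,342/month.
At $12.89 per $1,000, that supports 1,342/12.89 × 1,000 ≈ $104,111 → $104,100.
LTV cap: 85% × $265,000 = $225,250 → $225,200.
Binding constraint: payment-to-income.

$104,100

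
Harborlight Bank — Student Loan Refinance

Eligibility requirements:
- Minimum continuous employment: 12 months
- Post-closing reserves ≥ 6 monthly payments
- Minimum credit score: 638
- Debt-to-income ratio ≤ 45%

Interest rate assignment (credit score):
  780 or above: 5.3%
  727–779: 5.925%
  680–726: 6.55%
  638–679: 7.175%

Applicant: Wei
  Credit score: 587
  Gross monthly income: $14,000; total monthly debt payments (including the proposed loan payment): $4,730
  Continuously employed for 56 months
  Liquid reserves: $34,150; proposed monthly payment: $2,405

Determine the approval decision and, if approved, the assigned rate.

Credit score 587 < 638 (below minimum)
DTI: 4,730 ÷ 14,000 = 33.8%, within the 45% cap
Employment 56 ≥ 12 months
Reserves: 34,150 ÷ 2,405 = 14.2 months (meets 6-month minimum)
Not all requirements met → denied.

Denied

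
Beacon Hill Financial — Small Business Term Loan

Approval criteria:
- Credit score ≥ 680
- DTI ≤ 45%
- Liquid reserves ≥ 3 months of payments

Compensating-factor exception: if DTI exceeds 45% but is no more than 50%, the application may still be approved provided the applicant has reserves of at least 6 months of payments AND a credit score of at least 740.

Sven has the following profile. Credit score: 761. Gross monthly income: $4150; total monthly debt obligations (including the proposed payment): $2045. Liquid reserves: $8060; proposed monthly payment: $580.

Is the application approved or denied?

Credit score 761 ≥ 680 (meets base)
DTI: 2,045 ÷ 4,150 = 49.3%, over the 45% base limit.
Reserves: 8,060 ÷ 580 = 13.9 months (meets 3-month minimum)
DTI 49.3% is within the 45%–50% exception band; checking compensating factors.
Override check — reserves: 13.9 mo (ok); score: 761 (ok).
Both override conditions satisfied; DTI exception granted.

Approved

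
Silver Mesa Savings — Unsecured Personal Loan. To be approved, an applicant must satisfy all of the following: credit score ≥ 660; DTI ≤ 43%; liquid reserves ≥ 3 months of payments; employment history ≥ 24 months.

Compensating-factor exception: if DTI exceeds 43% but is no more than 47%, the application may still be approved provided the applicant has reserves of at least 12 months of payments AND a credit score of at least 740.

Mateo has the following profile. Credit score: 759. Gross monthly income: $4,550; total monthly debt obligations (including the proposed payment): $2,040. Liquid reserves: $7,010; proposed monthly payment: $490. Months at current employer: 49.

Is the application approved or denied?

Credit score 759 ≥ 660 (meets base)
DTI: 2,040 ÷ 4,550 = 44.8%, over the 43% base limit.
Reserves: 7,010 ÷ 490 = 14.3 months (meets 3-month minimum)
Employment 49 ≥ 24 months
44.8% falls in the override range (43%–47%), so the compensating-factor test applies.
Override check — reserves: 14.3 mo (ok); score: 759 (ok).
Both compensating conditions met → exception applies.

Approved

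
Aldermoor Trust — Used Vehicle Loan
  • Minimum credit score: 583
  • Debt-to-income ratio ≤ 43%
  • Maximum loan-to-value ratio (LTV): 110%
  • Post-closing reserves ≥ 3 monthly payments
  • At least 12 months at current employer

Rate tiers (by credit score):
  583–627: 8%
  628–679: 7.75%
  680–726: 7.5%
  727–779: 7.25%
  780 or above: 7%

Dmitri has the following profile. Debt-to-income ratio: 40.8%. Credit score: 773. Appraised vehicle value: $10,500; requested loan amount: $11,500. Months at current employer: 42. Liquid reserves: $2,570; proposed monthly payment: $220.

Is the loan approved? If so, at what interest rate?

Credit score 773 ≥ 583 (meets minimum)
DTI 40.8% ≤ 43%
LTV: 11,500 ÷ 10,500 = 109.5%, within 110% cap
Reserves = 2,570/220 = 11.7 months ≥ 3
Employment 42 ≥ 12 months
All requirements met. Score 773 falls in the 727–779 tier → 7.25%.

Approved at 7.25%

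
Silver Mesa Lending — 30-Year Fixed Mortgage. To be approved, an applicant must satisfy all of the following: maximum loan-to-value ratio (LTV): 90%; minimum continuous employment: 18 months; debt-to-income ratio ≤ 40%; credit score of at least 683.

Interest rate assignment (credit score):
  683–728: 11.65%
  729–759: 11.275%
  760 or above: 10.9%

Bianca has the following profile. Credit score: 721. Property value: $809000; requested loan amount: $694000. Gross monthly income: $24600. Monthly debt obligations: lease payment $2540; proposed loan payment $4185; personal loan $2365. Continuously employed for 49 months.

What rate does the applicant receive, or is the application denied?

Approved at 11.65%

Credit score 721 ≥ 683 (meets minimum)
Employment 49 ≥ 18 months
LTV: 694,000 ÷ 809,000 = 85.8%, within 90% cap
Total monthly debts = (2,540 + 4,185 + 2,365) = 9,090. Debt-to-income = 9,090/24,600 = 37% — meets 40% limit
All requirements met. Score 721 falls in the 683–728 tier → 11.65%.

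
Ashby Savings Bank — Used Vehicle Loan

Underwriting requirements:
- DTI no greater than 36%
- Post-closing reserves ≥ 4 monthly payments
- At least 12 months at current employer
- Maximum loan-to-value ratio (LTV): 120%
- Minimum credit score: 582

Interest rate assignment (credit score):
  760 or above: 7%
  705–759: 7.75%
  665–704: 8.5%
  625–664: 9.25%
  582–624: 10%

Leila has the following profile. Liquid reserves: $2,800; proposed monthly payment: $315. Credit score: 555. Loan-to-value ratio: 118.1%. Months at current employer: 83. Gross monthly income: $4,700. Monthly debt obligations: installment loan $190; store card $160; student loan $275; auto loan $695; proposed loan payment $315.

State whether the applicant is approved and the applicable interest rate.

Denied

Credit score 555 < 582 (below minimum)
Employment 83 ≥ 12 months
Total monthly debts = (190 + 160 + 275 + 695 + 315) = 1,635. DTI = 1,635/4,700 = 34.8% ≤ 36%
Reserves = 2,800/315 = 8.9 months ≥ 4
LTV 118.1% — within 120%
Not all requirements met → denied.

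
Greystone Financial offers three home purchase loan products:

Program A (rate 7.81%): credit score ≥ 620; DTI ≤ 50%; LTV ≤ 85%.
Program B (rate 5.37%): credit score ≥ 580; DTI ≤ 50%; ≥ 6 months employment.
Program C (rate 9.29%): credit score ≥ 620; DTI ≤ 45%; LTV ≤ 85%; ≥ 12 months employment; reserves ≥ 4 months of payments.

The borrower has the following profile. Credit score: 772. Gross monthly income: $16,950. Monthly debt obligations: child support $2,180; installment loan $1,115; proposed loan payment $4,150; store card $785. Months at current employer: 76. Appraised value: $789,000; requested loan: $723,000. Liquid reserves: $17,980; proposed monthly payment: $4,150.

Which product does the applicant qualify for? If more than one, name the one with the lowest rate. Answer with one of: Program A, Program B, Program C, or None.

Total debts = (2,180 + 1,115 + 4,150 + 785) = 8,230; DTI = 8,230/16,950 = 48.6%.
LTV = 723,000/789,000 = 91.6%.
Reserves = 17,980/4,150 = 4.3 months.
Program A: score 772 ≥ 620; DTI 48.6% ≤ 50%; LTV 91.6% > 85% → does not qualify.
Program B: score 772 ≥ 580; DTI 48.6% ≤ 50%; employment 76 ≥ 6 mo → qualifies.
Program C: score 772 ≥ 620; DTI 48.6% > 45%; LTV 91.6% > 85%; employment 76 ≥ 12 mo; reserves 4.3 ≥ 4 mo → does not qualify.

Program B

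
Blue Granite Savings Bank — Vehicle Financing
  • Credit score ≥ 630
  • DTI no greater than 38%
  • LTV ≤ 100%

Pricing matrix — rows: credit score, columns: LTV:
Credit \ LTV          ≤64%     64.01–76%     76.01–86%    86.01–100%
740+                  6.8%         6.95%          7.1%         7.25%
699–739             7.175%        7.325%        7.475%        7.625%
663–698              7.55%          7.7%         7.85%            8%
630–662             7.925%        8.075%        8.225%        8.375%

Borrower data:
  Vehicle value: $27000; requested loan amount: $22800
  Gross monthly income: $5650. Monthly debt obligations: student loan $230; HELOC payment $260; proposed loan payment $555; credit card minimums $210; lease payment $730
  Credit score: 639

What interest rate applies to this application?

Credit score 639 ≥ 630; Total monthly debts = (230 + 260 + 555 + 210 + 730) = 1,985. DTI: 1,985 ÷ 5,650 = 35.1%, within the 38% cap
Loan-to-value = 22,800/27,000 = 84.4% — pass (100% max)
Score 639 is in the 630–662 band; LTV 84.4% is in the 76.01–86% band → 8.225%.

8.225%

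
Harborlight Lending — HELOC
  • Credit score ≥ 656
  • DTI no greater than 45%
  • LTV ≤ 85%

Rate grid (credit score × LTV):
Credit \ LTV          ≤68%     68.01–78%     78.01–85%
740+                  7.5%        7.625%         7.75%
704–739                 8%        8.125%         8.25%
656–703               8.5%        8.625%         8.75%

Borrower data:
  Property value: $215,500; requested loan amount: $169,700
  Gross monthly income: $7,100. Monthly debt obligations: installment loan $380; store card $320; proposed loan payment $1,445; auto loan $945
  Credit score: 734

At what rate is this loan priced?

8.25%

Credit score 734 ≥ 656; Total monthly debts = (380 + 320 + 1,445 + 945) = 3,090. Debt-to-income = 3,090/7,100 = 43.5% — meets 45% limit
LTV = 169,700/215,500 = 78.7% ≤ 85%
Row: 734 falls in 704–739. Column: 78.7% falls in 78.01–85%. Rate = 8.25%.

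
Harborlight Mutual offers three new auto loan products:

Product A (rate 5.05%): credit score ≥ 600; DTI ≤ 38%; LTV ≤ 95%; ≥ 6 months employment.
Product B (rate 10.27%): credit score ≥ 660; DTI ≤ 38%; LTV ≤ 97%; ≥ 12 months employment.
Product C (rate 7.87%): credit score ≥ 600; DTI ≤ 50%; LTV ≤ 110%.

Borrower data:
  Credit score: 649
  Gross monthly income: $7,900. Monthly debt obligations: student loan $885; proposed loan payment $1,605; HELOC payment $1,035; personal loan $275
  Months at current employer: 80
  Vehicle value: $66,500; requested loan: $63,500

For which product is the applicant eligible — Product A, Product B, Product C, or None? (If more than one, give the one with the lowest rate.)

Total debts = (885 + 1,605 + 1,035 + 275) = 3,800; DTI = 3,800/7,900 = 48.1%.
LTV = 63,500/66,500 = 95.5%.
Product A: score 649 ≥ 600; DTI 48.1% > 38%; LTV 95.5% > 95%; employment 80 ≥ 6 mo → does not qualify.
Product B: score 649 < 660; DTI 48.1% > 38%; LTV 95.5% ≤ 97%; employment 80 ≥ 12 mo → does not qualify.
Product C: score 649 ≥ 600; DTI 48.1% ≤ 50%; LTV 95.5% ≤ 110% → qualifies.

Product C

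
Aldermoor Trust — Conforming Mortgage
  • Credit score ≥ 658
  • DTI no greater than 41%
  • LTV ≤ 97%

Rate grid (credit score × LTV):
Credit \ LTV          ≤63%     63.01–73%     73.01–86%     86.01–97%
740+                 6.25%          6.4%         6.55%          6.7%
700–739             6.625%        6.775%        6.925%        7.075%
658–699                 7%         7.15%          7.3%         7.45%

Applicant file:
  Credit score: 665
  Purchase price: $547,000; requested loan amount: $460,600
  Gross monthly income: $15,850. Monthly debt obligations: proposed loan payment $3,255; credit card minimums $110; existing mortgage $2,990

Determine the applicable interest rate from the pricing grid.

7.3%

Credit score 665 ≥ 658; Total monthly debts = (3,255 + 110 + 2,990) = 6,355. DTI: 6,355 ÷ 15,850 = 40.1%, within the 41% cap
LTV: 460,600 ÷ 547,000 = 84.2%, within 97% cap
Row: 665 falls in 658–699. Column: 84.2% falls in 73.01–86%. Rate = 7.3%.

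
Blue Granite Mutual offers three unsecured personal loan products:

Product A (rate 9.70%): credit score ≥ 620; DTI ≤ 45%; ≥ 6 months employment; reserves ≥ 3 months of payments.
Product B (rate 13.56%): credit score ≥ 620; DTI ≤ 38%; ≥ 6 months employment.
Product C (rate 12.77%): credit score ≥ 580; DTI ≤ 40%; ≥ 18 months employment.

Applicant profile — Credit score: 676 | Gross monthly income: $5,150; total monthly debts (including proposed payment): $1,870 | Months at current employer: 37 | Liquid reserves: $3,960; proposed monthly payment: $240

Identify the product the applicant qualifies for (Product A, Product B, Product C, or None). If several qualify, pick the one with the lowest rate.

DTI = 1,870/5,150 = 36.3%.
Reserves = 3,960/240 = 16.5 months.
Product A: score 676 ≥ 620; DTI 36.3% ≤ 45%; employment 37 ≥ 6 mo; reserves 16.5 ≥ 3 mo → qualifies.
Product B: score 676 ≥ 620; DTI 36.3% ≤ 38%; employment 37 ≥ 6 mo → qualifies.
Product C: score 676 ≥ 580; DTI 36.3% ≤ 40%; employment 37 ≥ 18 mo → qualifies.
Qualifying: Product A, Product B, Product C. Lowest rate is 9.70% → Product A.

Product A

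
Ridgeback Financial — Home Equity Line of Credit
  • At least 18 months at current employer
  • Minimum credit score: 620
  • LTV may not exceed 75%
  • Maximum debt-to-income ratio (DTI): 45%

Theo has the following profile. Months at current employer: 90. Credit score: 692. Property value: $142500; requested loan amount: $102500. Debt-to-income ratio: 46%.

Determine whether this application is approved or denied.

Employment 90 ≥ 18 months
Credit score 692 ≥ 620 (meets)
Loan-to-value = 102,500/142,500 = 71.9% — pass (75% max)
DTI 46% is over the 45% limit
Fails on DTI.

Denied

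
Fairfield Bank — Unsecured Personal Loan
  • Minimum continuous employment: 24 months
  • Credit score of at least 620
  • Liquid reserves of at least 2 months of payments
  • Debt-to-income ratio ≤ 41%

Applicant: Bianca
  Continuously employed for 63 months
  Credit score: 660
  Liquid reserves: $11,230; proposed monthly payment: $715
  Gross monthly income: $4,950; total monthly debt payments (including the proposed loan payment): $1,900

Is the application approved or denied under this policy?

Approved

Employment 63 ≥ 24 months
Credit score 660 ≥ 620 (meets)
Reserves: 11,230 ÷ 715 = 15.7 months (meets 2-month minimum)
DTI = 1,900/4,950 = 38.4% ≤ 41%
All criteria satisfied.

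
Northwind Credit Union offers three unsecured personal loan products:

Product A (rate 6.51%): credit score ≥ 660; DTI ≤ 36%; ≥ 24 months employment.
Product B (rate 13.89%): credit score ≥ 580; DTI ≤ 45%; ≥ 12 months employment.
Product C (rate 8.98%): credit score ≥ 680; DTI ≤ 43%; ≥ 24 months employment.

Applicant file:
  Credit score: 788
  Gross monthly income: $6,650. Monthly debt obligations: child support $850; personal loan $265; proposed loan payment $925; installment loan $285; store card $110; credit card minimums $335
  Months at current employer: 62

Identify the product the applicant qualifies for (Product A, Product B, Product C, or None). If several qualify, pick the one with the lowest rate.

Product C

Total debts = (850 + 265 + 925 + 285 + 110 + 335) = 2,770; DTI = 2,770/6,650 = 41.7%.
Product A: score 788 ≥ 660; DTI 41.7% > 36%; employment 62 ≥ 24 mo → does not qualify.
Product B: score 788 ≥ 580; DTI 41.7% ≤ 45%; employment 62 ≥ 12 mo → qualifies.
Product C: score 788 ≥ 680; DTI 41.7% ≤ 43%; employment 62 ≥ 24 mo → qualifies.
Qualifying: Product B, Product C. Lowest rate is 8.98% → Product C.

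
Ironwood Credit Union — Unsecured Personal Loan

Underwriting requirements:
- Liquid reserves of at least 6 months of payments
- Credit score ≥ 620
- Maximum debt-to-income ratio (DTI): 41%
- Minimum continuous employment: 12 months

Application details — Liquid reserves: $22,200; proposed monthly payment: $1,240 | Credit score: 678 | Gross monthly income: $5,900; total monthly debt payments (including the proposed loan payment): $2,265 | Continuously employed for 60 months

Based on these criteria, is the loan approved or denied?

Reserves = 22,200/1,240 = 17.9 months ≥ 6
Credit score 678 ≥ 620 (meets)
DTI: 2,265 ÷ 5,900 = 38.4%, within the 41% cap
Employment 60 ≥ 12 months
All criteria satisfied.

Approved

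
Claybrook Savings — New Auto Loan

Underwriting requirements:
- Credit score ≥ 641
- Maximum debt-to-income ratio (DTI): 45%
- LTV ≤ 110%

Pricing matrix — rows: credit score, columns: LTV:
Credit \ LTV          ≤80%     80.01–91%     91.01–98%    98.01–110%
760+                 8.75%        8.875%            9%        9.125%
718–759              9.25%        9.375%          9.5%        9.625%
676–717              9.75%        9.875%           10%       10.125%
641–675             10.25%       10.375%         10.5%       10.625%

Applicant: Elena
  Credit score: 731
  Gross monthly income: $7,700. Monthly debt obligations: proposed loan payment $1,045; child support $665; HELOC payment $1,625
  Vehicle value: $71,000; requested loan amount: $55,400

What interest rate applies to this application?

9.25%

Credit score 731 ≥ 641; Total monthly debts = (1,045 + 665 + 1,625) = 3,335. DTI: 3,335 ÷ 7,700 = 43.3%, within the 45% cap
LTV = 55,400/71,000 = 78% ≤ 110%
Score 731 is in the 718–759 band; LTV 78% is in the ≤80% band → 9.25%.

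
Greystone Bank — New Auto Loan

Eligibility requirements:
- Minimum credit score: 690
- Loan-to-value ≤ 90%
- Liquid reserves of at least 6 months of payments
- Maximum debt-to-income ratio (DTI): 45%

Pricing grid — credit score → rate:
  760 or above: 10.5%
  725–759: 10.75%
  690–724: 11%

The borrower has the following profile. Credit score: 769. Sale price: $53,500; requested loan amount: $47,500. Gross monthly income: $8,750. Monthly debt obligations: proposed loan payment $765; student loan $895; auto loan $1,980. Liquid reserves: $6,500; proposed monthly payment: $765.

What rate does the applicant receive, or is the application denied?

Credit score 769 ≥ 690 (meets minimum)
Liquid reserves cover 6,500/765 = 8.5 months — ≥ 6 required
Total monthly debts = (765 + 895 + 1,980) = 3,640. DTI: 3,640 ÷ 8,750 = 41.6%, within the 45% cap
LTV: 47,500 ÷ 53,500 = 88.8%, within 90% cap
All requirements met. Score 769 falls in the 760 or above tier → 10.5%.

Approved at 10.5%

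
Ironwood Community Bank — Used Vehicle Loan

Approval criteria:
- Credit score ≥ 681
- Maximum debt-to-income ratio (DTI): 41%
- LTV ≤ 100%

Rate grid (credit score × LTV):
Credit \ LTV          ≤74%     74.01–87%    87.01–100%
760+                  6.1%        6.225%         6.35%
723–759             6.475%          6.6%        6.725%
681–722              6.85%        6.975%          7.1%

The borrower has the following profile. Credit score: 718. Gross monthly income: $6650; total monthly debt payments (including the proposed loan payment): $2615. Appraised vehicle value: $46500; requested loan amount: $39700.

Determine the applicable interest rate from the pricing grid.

Credit score 718 ≥ 681; DTI: 2,615 ÷ 6,650 = 39.3%, within the 41% cap
Loan-to-value = 39,700/46,500 = 85.4% — pass (100% max)
Score 718 is in the 681–722 band; LTV 85.4% is in the 74.01–87% band → 6.975%.

6.975%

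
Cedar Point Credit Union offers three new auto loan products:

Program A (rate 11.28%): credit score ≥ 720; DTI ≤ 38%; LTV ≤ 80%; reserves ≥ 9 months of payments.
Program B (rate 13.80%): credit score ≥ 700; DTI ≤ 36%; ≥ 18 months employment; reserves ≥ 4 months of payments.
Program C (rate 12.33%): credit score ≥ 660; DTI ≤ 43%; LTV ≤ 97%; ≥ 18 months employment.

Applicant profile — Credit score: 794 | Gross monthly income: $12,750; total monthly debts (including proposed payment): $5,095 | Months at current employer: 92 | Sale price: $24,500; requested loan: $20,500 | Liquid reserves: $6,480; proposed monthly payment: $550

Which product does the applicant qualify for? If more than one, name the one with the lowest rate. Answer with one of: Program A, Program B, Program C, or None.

DTI = 5,095/12,750 = 40%.
LTV = 20,500/24,500 = 83.7%.
Reserves = 6,480/550 = 11.8 months.
Program A: score 794 ≥ 720; DTI 40% > 38%; LTV 83.7% > 80%; reserves 11.8 ≥ 9 mo → does not qualify.
Program B: score 794 ≥ 700; DTI 40% > 36%; employment 92 ≥ 18 mo; reserves 11.8 ≥ 4 mo → does not qualify.
Program C: score 794 ≥ 660; DTI 40% ≤ 43%; LTV 83.7% ≤ 97%; employment 92 ≥ 18 mo → qualifies.

Program C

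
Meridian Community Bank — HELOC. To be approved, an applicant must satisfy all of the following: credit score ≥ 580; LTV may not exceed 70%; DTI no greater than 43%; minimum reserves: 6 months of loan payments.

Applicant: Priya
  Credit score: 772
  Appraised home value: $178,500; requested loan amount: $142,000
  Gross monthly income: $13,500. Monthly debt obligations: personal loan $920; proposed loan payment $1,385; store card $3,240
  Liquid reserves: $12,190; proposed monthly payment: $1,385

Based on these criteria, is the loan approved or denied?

Denied

Credit score 772 ≥ 580 (meets)
Loan-to-value = 142,000/178,500 = 79.6% — fail (70% max)
Total monthly debts = (920 + 1,385 + 3,240) = 5,545. DTI = 5,545/13,500 = 41.1% ≤ 43%
Reserves = 12,190/1,385 = 8.8 months ≥ 6
Fails on LTV.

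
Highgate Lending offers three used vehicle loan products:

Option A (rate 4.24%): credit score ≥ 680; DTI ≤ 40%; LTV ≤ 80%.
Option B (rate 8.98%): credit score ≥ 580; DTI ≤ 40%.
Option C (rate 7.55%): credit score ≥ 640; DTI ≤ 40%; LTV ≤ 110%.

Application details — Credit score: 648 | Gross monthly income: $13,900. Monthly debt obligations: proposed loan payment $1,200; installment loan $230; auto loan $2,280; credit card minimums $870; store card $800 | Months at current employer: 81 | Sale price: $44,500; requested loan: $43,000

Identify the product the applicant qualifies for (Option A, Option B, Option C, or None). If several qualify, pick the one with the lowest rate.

Total debts = (1,200 + 230 + 2,280 + 870 + 800) = 5,380; DTI = 5,380/13,900 = 38.7%.
LTV = 43,000/44,500 = 96.6%.
Option A: score 648 < 680; DTI 38.7% ≤ 40%; LTV 96.6% > 80% → does not qualify.
Option B: score 648 ≥ 580; DTI 38.7% ≤ 40% → qualifies.
Option C: score 648 ≥ 640; DTI 38.7% ≤ 40%; LTV 96.6% ≤ 110% → qualifies.
Qualifying: Option B, Option C. Lowest rate is 7.55% → Option C.

Option C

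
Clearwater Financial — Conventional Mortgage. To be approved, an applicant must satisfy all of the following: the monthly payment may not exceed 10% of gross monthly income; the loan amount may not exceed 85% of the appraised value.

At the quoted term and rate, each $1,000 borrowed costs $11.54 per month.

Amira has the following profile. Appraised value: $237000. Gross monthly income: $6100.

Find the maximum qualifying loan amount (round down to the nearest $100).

Payment cap: 10% × $6,100 = $610/month.
At $11.54 per $1,000, that supports 610/11.54 × 1,000 ≈ $52,859 → $52,800.
LTV cap: 85% × $237,000 = $201,450 → $201,400.
Binding constraint: payment-to-income.

$52,800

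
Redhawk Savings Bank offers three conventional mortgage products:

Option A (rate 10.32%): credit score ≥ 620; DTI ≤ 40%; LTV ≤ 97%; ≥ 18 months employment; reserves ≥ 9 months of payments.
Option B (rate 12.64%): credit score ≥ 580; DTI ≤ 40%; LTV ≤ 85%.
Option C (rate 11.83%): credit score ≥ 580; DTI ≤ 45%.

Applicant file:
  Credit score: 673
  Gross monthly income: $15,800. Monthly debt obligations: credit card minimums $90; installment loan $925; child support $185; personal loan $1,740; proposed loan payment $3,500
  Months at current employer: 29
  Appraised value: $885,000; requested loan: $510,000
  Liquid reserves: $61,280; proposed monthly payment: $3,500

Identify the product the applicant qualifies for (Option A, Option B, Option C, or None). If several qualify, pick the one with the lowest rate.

Total debts = (90 + 925 + 185 + 1,740 + 3,500) = 6,440; DTI = 6,440/15,800 = 40.8%.
LTV = 510,000/885,000 = 57.6%.
Reserves = 61,280/3,500 = 17.5 months.
Option A: score 673 ≥ 620; DTI 40.8% > 40%; LTV 57.6% ≤ 97%; employment 29 ≥ 18 mo; reserves 17.5 ≥ 9 mo → does not qualify.
Option B: score 673 ≥ 580; DTI 40.8% > 40%; LTV 57.6% ≤ 85% → does not qualify.
Option C: score 673 ≥ 580; DTI 40.8% ≤ 45% → qualifies.

Option C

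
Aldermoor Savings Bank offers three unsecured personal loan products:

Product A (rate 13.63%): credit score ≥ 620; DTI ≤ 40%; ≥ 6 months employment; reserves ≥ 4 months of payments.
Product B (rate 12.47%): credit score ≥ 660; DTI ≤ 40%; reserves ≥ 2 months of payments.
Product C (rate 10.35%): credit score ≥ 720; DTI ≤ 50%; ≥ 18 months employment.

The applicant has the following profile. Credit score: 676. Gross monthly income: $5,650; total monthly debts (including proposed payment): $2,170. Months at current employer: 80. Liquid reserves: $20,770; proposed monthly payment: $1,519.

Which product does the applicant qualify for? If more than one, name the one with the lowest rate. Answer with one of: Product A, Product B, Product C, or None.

Product B

DTI = 2,170/5,650 = 38.4%.
Reserves = 20,770/1,519 = 13.7 months.
Product A: score 676 ≥ 620; DTI 38.4% ≤ 40%; employment 80 ≥ 6 mo; reserves 13.7 ≥ 4 mo → qualifies.
Product B: score 676 ≥ 660; DTI 38.4% ≤ 40%; reserves 13.7 ≥ 2 mo → qualifies.
Product C: score 676 < 720; DTI 38.4% ≤ 50%; employment 80 ≥ 18 mo → does not qualify.
Qualifying: Product A, Product B. Lowest rate is 12.47% → Product B.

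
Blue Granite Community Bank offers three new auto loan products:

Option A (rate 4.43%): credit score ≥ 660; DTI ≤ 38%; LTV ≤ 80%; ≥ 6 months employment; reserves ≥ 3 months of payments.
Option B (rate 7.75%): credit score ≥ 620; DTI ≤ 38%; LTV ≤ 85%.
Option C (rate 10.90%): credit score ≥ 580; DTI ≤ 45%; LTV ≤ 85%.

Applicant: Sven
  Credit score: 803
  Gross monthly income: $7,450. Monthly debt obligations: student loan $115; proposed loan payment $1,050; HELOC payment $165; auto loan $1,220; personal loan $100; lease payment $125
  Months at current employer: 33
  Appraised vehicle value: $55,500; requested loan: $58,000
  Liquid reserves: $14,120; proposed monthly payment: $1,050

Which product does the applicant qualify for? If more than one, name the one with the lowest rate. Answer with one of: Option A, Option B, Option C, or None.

Total debts = (115 + 1,050 + 165 + 1,220 + 100 + 125) = 2,775; DTI = 2,775/7,450 = 37.2%.
LTV = 58,000/55,500 = 104.5%.
Reserves = 14,120/1,050 = 13.4 months.
Option A: score 803 ≥ 660; DTI 37.2% ≤ 38%; LTV 104.5% > 80%; employment 33 ≥ 6 mo; reserves 13.4 ≥ 3 mo → does not qualify.
Option B: score 803 ≥ 620; DTI 37.2% ≤ 38%; LTV 104.5% > 85% → does not qualify.
Option C: score 803 ≥ 580; DTI 37.2% ≤ 45%; LTV 104.5% > 85% → does not qualify.

None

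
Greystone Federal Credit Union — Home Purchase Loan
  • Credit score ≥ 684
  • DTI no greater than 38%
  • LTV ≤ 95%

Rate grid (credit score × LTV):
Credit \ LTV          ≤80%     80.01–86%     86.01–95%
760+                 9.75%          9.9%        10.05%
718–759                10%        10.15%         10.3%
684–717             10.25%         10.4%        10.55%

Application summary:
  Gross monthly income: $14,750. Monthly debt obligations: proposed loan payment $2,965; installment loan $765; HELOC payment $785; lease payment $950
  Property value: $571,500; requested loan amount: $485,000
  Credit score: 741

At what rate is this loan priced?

10.15%

Credit score 741 ≥ 684; Total monthly debts = (2,965 + 765 + 785 + 950) = 5,465. Debt-to-income = 5,465/14,750 = 37.1% — meets 38% limit
Loan-to-value = 485,000/571,500 = 84.9% — pass (95% max)
Row: 741 falls in 718–759. Column: 84.9% falls in 80.01–86%. Rate = 10.15%.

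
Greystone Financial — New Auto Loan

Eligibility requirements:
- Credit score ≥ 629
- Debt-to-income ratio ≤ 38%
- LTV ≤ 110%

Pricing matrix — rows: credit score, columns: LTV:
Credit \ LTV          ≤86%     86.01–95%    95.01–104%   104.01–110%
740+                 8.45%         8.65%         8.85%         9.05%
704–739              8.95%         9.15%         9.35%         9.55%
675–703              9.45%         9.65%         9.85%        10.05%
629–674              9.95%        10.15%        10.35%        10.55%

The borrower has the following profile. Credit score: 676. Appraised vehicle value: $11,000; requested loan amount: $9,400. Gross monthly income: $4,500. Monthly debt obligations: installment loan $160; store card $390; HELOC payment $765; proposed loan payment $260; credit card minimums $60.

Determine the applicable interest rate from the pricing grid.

Credit score 676 ≥ 629; Total monthly debts = (160 + 390 + 765 + 260 + 60) = 1,635. DTI = 1,635/4,500 = 36.3% ≤ 38%
LTV: 9,400 ÷ 11,000 = 85.5%, within 110% cap
Credit 676 → row 675–703; LTV 85.5% → column ≤86%. Grid cell → 9.45%.

9.45%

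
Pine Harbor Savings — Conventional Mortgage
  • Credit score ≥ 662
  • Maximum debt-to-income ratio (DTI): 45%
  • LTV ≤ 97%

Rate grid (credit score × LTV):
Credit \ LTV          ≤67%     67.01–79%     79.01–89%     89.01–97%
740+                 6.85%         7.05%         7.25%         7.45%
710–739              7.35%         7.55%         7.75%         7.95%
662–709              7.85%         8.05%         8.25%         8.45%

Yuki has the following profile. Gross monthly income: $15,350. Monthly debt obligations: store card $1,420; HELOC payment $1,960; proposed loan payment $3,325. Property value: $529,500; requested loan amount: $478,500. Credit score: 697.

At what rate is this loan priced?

Credit score 697 ≥ 662; Total monthly debts = (1,420 + 1,960 + 3,325) = 6,705. DTI = 6,705/15,350 = 43.7% ≤ 45%
LTV = 478,500/529,500 = 90.4% ≤ 97%
Row: 697 falls in 662–709. Column: 90.4% falls in 89.01–97%. Rate = 8.45%.

8.45%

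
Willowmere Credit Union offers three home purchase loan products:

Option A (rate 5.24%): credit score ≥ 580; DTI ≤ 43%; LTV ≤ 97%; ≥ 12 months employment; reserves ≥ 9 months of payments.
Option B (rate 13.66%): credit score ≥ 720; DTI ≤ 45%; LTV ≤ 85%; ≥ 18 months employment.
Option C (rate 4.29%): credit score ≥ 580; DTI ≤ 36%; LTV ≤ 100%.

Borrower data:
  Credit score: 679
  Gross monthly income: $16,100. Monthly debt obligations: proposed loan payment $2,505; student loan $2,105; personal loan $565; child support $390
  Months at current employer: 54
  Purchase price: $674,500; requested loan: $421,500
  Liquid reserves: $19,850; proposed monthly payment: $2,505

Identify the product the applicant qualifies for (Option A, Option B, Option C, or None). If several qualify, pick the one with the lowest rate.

Total debts = (2,505 + 2,105 + 565 + 390) = 5,565; DTI = 5,565/16,100 = 34.6%.
LTV = 421,500/674,500 = 62.5%.
Reserves = 19,850/2,505 = 7.9 months.
Option A: score 679 ≥ 580; DTI 34.6% ≤ 43%; LTV 62.5% ≤ 97%; employment 54 ≥ 12 mo; reserves 7.9 < 9 mo → does not qualify.
Option B: score 679 < 720; DTI 34.6% ≤ 45%; LTV 62.5% ≤ 85%; employment 54 ≥ 18 mo → does not qualify.
Option C: score 679 ≥ 580; DTI 34.6% ≤ 36%; LTV 62.5% ≤ 100% → qualifies.

Option C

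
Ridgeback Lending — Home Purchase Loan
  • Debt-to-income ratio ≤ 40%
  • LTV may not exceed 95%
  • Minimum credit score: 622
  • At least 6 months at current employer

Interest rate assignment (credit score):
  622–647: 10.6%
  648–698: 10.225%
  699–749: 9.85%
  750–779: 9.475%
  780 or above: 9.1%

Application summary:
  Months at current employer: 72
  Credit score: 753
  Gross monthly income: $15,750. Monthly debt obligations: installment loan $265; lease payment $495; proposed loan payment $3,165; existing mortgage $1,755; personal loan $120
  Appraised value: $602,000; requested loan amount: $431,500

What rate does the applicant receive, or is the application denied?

Approved at 9.475%

Credit score 753 ≥ 622 (meets minimum)
LTV = 431,500/602,000 = 71.7% ≤ 95%
Total monthly debts = (265 + 495 + 3,165 + 1,755 + 120) = 5,800. Debt-to-income = 5,800/15,750 = 36.8% — meets 40% limit
Employment 72 ≥ 6 months
All requirements met. Score 753 falls in the 750–779 tier → 9.475%.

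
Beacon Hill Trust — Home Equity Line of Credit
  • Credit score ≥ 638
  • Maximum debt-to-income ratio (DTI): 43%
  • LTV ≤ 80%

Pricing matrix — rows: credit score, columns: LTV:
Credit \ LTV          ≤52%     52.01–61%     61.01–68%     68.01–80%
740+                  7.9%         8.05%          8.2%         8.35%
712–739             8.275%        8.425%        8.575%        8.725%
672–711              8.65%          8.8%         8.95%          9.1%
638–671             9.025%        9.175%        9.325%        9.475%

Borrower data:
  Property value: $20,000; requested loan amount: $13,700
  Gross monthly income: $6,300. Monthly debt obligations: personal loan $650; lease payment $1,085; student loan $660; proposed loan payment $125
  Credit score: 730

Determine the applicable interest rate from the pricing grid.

Credit score 730 ≥ 638; Total monthly debts = (650 + 1,085 + 660 + 125) = 2,520. DTI = 2,520/6,300 = 40% ≤ 43%
LTV: 13,700 ÷ 20,000 = 68.5%, within 80% cap
Score 730 is in the 712–739 band; LTV 68.5% is in the 68.01–80% band → 8.725%.

8.725%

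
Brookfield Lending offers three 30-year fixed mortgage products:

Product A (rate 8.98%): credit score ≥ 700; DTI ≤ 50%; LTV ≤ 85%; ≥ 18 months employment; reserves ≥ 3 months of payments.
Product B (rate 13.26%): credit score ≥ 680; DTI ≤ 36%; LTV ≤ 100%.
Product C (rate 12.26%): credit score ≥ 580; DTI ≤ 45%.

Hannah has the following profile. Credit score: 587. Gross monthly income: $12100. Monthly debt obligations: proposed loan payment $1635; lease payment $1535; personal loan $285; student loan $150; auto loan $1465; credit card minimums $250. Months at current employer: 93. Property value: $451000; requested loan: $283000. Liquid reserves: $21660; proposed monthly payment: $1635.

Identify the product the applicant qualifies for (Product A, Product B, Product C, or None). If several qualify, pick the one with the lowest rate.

Total debts = (1,635 + 1,535 + 285 + 150 + 1,465 + 250) = 5,320; DTI = 5,320/12,100 = 44%.
LTV = 283,000/451,000 = 62.7%.
Reserves = 21,660/1,635 = 13.2 months.
Product A: score 587 < 700; DTI 44% ≤ 50%; LTV 62.7% ≤ 85%; employment 93 ≥ 18 mo; reserves 13.2 ≥ 3 mo → does not qualify.
Product B: score 587 < 680; DTI 44% > 36%; LTV 62.7% ≤ 100% → does not qualify.
Product C: score 587 ≥ 580; DTI 44% ≤ 45% → qualifies.

Product C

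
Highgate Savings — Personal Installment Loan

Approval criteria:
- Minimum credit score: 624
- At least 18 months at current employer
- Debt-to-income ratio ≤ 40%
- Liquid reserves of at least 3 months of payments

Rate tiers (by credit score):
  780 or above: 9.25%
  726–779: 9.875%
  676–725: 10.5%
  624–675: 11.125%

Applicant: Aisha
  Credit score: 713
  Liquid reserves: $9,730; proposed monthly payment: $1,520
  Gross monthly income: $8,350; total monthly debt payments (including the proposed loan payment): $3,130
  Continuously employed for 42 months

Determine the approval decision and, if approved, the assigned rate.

Approved at 10.5%

Credit score 713 ≥ 624 (meets minimum)
Employment 42 ≥ 18 months
DTI: 3,130 ÷ 8,350 = 37.5%, within the 40% cap
Reserves: 9,730 ÷ 1,520 = 6.4 months (meets 3-month minimum)
All requirements met. Score 713 falls in the 676–725 tier → 10.5%.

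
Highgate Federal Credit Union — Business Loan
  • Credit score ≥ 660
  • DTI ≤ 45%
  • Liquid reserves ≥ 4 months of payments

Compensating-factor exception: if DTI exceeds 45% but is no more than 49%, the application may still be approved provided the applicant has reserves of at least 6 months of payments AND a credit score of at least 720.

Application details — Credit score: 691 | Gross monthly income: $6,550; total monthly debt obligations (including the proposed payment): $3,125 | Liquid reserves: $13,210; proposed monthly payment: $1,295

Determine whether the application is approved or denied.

Credit score 691 ≥ 660 (meets base)
DTI = 3,125/6,550 = 47.7% > 45% — standard DTI limit exceeded.
Liquid reserves cover 13,210/1,295 = 10.2 months — ≥ 4 required
47.7% falls in the override range (45%–49%), so the compensating-factor test applies.
Override check — reserves: 10.2 mo (ok); score: 691 (below 720).
Compensating-factor requirement not fully met.

Denied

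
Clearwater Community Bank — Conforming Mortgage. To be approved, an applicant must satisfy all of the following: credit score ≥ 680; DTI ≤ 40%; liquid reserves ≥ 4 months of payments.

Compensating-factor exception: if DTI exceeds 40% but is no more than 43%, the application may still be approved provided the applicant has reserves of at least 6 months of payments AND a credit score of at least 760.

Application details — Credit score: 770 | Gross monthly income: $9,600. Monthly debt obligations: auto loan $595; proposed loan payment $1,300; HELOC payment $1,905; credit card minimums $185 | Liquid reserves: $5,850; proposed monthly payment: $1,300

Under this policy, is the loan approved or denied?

Denied

Credit score 770 ≥ 680 (meets base)
Total debts = (595 + 1,300 + 1,905 + 185) = 3,985. DTI: 3,985 ÷ 9,600 = 41.5%, over the 40% base limit.
Reserves: 5,850 ÷ 1,300 = 4.5 months (meets 4-month minimum)
DTI 41.5% is within the 40%–43% exception band; checking compensating factors.
Reserves 4.5 < 6 months; credit score 770 ≥ 760.
Compensating-factor requirement not fully met.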